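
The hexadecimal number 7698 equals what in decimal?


7698 hex = 30360 decimal

30360


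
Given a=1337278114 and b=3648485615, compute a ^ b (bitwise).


1337278114 ^ 3648485615 = 2529314381

2529314381


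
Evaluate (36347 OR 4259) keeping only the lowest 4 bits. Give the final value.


Step 1: 36347 | 4259 = 40443
Step 2: 40443 & 15 = 11

11


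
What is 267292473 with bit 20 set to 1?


267292473 | (1 << 20) = 267292473 | 1048576 = 268341049

268341049


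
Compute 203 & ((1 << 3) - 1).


203 & 7 = 3

3


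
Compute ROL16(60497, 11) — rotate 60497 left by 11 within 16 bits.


Rotate 0b1110110001010001 left by 11 (16-bit) = 0b1000111101100010 = 36706

36706


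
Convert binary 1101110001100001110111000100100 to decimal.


1101110001100001110111000100100 in decimal = 1848700452

1848700452


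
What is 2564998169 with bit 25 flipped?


2564998169 ^ (1 << 25) = 2564998169 ^ 33554432 = 2598552601

2598552601


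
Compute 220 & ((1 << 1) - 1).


220 & 1 = 0

0


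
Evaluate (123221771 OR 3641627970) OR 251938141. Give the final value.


Step 1: 123221771 | 3641627970 = 3747542859
Step 2: 3747542859 | 251938141 = 3747542879

3747542879


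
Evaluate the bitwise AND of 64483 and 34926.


0b1111101111100011 & 0b1000100001101110 = 0b1000100001100010 = 34914

34914


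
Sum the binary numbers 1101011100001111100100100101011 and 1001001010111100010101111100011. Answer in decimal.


1101011100001111100100100101011 + 1001001010111100010101111100011 = 10110100111001011111010100001110 = 3034969358

3034969358


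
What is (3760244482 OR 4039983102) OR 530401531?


Step 1: 3760244482 | 4039983102 = 4042129406
Step 2: 4042129406 | 530401531 = 4294836223

4294836223


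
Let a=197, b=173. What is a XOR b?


197 ^ 173 = 104

104


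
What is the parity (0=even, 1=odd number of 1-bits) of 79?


0b1001111 has 5 ones => parity 1

1


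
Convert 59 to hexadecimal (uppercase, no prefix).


59 = 3B hex

3B


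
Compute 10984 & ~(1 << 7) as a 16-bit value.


10984 & ~(1 << 7) = 10856

10856


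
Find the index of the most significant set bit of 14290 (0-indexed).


0b11011111010010. Highest set bit at position 13

13


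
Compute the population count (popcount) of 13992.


0b11011010101000 has 7 set bits

7


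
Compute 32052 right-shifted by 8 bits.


0b111110100110100 >> 8 = 0b1111101 = 125

125


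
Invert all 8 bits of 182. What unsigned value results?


182 ^ 255 = 73

73


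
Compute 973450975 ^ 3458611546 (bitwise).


0b111010000001011010111011011111 ^ 0b11001110001001100011100101011010 = 0b11110100001000111001011110000101 = 4095973253

4095973253


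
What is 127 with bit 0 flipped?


127 ^ (1 << 0) = 127 ^ 1 = 126

126


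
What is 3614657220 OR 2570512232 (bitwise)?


0b11010111011100110100101011000100 | 0b10011001001101101110011101101000 = 0b11011111011101111110111111101100 = 3749179372

3749179372


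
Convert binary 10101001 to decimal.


10101001 in decimal = 169

169


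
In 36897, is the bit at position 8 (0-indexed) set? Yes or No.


0b1001000000100001, bit 8 = 0. No

No


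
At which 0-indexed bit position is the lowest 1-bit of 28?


0b11100. Lowest set bit at position 2

2


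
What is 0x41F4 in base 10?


41F4 hex = 16884 decimal

16884


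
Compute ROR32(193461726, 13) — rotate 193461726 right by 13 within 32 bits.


Rotate 0b1011100001111111110111011110 right by 13 (32-bit) = 0b11101110111100000101110000111111 = 4008729663

4008729663


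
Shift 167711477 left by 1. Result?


0b1001111111110001001011110101 << 1 = 0b10011111111100010010111101010 = 335422954

335422954


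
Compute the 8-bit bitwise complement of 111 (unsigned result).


~0b1101111 = 0b10010000 = 144 (8-bit unsigned)

144


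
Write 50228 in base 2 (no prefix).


50228 = 1100010000110100 in binary

1100010000110100


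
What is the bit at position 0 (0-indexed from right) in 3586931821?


0b11010101110011000011110001101101, position 0 = 1

1


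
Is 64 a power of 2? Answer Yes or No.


0b1000000. Only one bit set => Yes

Yes


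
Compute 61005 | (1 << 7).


61005 | (1 << 7) = 61005 | 128 = 61133

61133


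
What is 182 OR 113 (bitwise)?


0b10110110 | 0b1110001 = 0b11110111 = 247

247


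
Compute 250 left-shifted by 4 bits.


0b11111010 << 4 = 0b111110100000 = 4000

4000


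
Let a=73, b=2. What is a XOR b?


73 ^ 2 = 75

75


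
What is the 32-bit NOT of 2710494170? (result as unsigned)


~0b10100001100011101101101111011010 = 0b1011110011100010010010000100101 = 1584473125 (32-bit unsigned)

1584473125


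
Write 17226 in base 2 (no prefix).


17226 = 100001101001010 in binary

100001101001010


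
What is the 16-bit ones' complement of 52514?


52514 ^ 65535 = 13021

13021


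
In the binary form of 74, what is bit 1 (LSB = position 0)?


0b1001010, position 1 = 1

1


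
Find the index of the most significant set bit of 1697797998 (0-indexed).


0b1100101001100100101011101101110. Highest set bit at position 30

30


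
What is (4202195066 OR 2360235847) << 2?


Step 1: 4202195066 | 2360235847 = 4278091647
Step 2: 4278091647 << 2 = 17112366588

17112366588


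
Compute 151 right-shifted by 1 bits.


0b10010111 >> 1 = 0b1001011 = 75

75


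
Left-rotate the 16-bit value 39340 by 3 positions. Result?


Rotate 0b1001100110101100 left by 3 (16-bit) = 0b1100110101100100 = 52580

52580


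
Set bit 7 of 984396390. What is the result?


984396390 | (1 << 7) = 984396390 | 128 = 984396518

984396518


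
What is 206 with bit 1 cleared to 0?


206 & ~(1 << 1) = 204

204


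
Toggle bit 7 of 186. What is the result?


186 ^ (1 << 7) = 186 ^ 128 = 58

58


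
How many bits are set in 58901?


0b1110011000010101 has 8 set bits

8


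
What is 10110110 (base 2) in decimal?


10110110 in decimal = 182

182


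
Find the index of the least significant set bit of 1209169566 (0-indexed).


0b1001000000100100111011010011110. Lowest set bit at position 1

1


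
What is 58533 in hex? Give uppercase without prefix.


58533 = E4A5 hex

E4A5


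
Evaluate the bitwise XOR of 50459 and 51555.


0b1100010100011011 ^ 0b1100100101100011 = 0b110001111000 = 3192

3192


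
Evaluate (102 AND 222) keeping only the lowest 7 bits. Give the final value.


Step 1: 102 & 222 = 70
Step 2: 70 & 127 = 70

70


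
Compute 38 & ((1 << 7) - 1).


38 & 127 = 38

38


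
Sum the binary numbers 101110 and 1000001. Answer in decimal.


101110 + 1000001 = 1101111 = 111

111


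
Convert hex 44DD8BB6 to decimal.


44DD8BB6 hex = 1155369910 decimal

1155369910


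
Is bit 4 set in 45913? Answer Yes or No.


0b1011001101011001, bit 4 = 1. Yes

Yes


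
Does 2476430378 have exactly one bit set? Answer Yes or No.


0b10010011100110110101010000101010. Multiple bits set => No

No


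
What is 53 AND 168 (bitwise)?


0b110101 & 0b10101000 = 0b100000 = 32

32


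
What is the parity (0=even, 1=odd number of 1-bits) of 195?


0b11000011 has 4 ones => parity 0

0


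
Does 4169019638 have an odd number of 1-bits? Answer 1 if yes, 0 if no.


0b11111000011111100011000011110110 has 19 ones => parity 1

1


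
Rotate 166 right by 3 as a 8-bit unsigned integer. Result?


Rotate 0b10100110 right by 3 (8-bit) = 0b11010100 = 212

212


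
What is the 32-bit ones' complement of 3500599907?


3500599907 ^ 4294967295 = 794367388

794367388


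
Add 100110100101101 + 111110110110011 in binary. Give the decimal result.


100110100101101 + 111110110110011 = 1100101011100000 = 51936

51936


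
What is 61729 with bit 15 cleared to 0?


61729 & ~(1 << 15) = 28961

28961


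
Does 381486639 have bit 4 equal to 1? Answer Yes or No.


0b10110101111010000011000101111, bit 4 = 0. No

No


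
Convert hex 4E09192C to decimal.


4E09192C hex = 1309219116 decimal

1309219116


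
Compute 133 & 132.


0b10000101 & 0b10000100 = 0b10000100 = 132

132


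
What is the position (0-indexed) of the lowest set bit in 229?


0b11100101. Lowest set bit at position 0

0


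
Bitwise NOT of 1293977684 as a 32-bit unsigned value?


~0b1001101001000001000100001010100 = 0b10110010110111110111011110101011 = 3000989611 (32-bit unsigned)

3000989611


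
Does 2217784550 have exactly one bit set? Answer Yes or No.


0b10000100001100001011010011100110. Multiple bits set => No

No


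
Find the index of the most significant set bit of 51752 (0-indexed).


0b1100101000101000. Highest set bit at position 15

15


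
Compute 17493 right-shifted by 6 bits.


0b100010001010101 >> 6 = 0b100010001 = 273

273


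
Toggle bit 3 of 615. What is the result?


615 ^ (1 << 3) = 615 ^ 8 = 623

623


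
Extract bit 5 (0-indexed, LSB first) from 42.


0b101010, position 5 = 1

1


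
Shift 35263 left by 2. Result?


0b1000100110111111 << 2 = 0b100010011011111100 = 141052

141052


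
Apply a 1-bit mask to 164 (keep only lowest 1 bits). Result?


164 & 1 = 0

0


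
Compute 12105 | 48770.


0b10111101001001 | 0b1011111010000010 = 0b1011111111001011 = 49099

49099


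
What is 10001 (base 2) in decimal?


10001 in decimal = 17

17


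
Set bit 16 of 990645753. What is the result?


990645753 | (1 << 16) = 990645753 | 65536 = 990711289

990711289


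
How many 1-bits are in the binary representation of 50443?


0b1100010100001011 has 7 set bits

7


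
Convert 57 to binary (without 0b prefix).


57 = 111001 in binary

111001


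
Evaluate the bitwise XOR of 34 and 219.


0b100010 ^ 0b11011011 = 0b11111001 = 249

249


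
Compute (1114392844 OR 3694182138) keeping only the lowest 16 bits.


Step 1: 1114392844 | 3694182138 = 3732733950
Step 2: 3732733950 & 65535 = 65534

65534


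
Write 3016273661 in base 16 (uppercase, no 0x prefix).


3016273661 = B3C8AEFD hex

B3C8AEFD


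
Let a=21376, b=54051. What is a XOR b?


21376 ^ 54051 = 32931

32931


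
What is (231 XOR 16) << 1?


Step 1: 231 ^ 16 = 247
Step 2: 247 << 1 = 494

494


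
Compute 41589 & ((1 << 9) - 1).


41589 & 511 = 117

117


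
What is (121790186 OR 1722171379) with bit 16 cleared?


Step 1: 121790186 | 1722171379 = 1743159291
Step 2: 1743159291 & ~(1 << 16) = 1743159291

1743159291


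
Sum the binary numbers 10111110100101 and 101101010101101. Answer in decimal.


10111110100101 + 101101010101101 = 1000101001010010 = 35410

35410


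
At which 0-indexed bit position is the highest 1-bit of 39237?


0b1001100101000101. Highest set bit at position 15

15


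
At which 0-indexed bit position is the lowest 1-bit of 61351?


0b1110111110100111. Lowest set bit at position 0

0


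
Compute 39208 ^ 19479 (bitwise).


0b1001100100101000 ^ 0b100110000010111 = 0b1101010100111111 = 54591

54591


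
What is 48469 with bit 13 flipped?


48469 ^ (1 << 13) = 48469 ^ 8192 = 40277

40277


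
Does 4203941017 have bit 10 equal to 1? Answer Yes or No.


0b11111010100100110000110010011001, bit 10 = 1. Yes

Yes


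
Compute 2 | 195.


0b10 | 0b11000011 = 0b11000011 = 195

195


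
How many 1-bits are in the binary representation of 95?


0b1011111 has 6 set bits

6


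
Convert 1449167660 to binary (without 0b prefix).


1449167660 = 1010110011000001000101100101100 in binary

1010110011000001000101100101100


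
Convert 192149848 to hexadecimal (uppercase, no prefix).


192149848 = B73F958 hex

B73F958


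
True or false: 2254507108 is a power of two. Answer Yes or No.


0b10000110011000010000110001100100. Multiple bits set => No

No


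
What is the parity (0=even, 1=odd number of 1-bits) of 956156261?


0b111000111111011100100101100101 has 18 ones => parity 0

0


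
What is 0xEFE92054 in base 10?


EFE92054 hex = 4025032788 decimal

4025032788


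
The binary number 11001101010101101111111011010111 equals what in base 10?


11001101010101101111111011010111 in decimal = 3445030615

3445030615


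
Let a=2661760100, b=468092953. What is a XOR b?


2661760100 ^ 468092953 = 2235675773

2235675773


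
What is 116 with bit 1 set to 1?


116 | (1 << 1) = 116 | 2 = 118

118


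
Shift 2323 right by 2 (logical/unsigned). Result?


0b100100010011 >> 2 = 0b1001000100 = 580

580


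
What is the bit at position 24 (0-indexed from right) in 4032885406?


0b11110000011000001111001010011110, position 24 = 0

0


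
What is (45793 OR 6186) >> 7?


Step 1: 45793 | 6186 = 47851
Step 2: 47851 >> 7 = 373

373


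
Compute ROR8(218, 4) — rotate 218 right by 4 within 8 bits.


Rotate 0b11011010 right by 4 (8-bit) = 0b10101101 = 173

173


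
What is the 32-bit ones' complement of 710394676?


710394676 ^ 4294967295 = 3584572619

3584572619


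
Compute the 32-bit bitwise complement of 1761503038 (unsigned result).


~0b1101000111111100110011100111110 = 0b10010111000000011001100011000001 = 2533464257 (32-bit unsigned)

2533464257


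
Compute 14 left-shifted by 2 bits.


0b1110 << 2 = 0b111000 = 56

56


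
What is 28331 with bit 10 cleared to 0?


28331 & ~(1 << 10) = 27307

27307


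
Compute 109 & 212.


0b1101101 & 0b11010100 = 0b1000100 = 68

68


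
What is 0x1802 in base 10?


1802 hex = 6146 decimal

6146


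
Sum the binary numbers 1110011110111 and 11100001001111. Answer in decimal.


1110011110111 + 11100001001111 = 101010101000110 = 21830

21830


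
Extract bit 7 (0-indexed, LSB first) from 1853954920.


0b1101110100000010001101101101000, position 7 = 0

0


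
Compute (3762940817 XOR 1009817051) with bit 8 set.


Step 1: 3762940817 ^ 1009817051 = 3698949706
Step 2: 3698949706 | (1 << 8) = 3698949706 | 256 = 3698949962

3698949962


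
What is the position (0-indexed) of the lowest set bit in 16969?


0b100001001001001. Lowest set bit at position 0

0


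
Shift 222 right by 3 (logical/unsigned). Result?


0b11011110 >> 3 = 0b11011 = 27

27


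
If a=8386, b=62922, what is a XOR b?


8386 ^ 62922 = 54536

54536


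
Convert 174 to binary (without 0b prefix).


174 = 10101110 in binary

10101110


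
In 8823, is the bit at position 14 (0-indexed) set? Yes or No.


0b10001001110111, bit 14 = 0. No

No


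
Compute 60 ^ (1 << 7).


60 ^ (1 << 7) = 60 ^ 128 = 188

188


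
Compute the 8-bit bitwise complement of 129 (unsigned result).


~0b10000001 = 0b1111110 = 126 (8-bit unsigned)

126


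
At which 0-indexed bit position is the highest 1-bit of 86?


0b1010110. Highest set bit at position 6

6


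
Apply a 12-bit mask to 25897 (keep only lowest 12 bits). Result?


25897 & 4095 = 1321

1321


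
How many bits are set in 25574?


0b110001111100110 has 9 set bits

9


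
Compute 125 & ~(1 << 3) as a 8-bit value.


125 & ~(1 << 3) = 117

117


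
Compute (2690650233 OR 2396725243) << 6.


Step 1: 2690650233 | 2396725243 = 2935693307
Step 2: 2935693307 << 6 = 187884371648

187884371648


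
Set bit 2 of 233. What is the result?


233 | (1 << 2) = 233 | 4 = 237

237


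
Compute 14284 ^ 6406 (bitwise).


0b11011111001100 ^ 0b1100100000110 = 0b10111011001010 = 11978

11978


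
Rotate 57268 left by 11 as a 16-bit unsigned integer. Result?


Rotate 0b1101111110110100 left by 11 (16-bit) = 0b1010011011111101 = 42749

42749


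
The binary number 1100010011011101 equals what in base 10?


1100010011011101 in decimal = 50397

50397


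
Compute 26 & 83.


0b11010 & 0b1010011 = 0b10010 = 18

18


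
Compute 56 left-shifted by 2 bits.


0b111000 << 2 = 0b11100000 = 224

224


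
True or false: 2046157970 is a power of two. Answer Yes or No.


0b1111001111101011110010010010010. Multiple bits set => No

No


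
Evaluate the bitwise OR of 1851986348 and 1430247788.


0b1101110011000110001000110101100 | 0b1010101001111111101100101101100 = 0b1111111011111111101100111101100 = 2139085292

2139085292


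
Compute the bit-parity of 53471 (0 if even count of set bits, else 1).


0b1101000011011111 has 10 ones => parity 0

0


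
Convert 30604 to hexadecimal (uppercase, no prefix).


30604 = 778C hex

778C


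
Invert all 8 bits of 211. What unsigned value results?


211 ^ 255 = 44

44


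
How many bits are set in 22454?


0b101011110110110 has 10 set bits

10


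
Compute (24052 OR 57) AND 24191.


Step 1: 24052 | 57 = 24061
Step 2: 24061 & 24191 = 23677

23677


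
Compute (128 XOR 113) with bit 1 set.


Step 1: 128 ^ 113 = 241
Step 2: 241 | (1 << 1) = 241 | 2 = 243

243


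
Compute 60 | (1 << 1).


60 | (1 << 1) = 60 | 2 = 62

62


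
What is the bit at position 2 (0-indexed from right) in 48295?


0b1011110010100111, position 2 = 1

1


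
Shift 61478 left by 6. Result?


0b1111000000100110 << 6 = 0b1111000000100110000000 = 3934592

3934592


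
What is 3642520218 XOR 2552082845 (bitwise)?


0b11011001000111000111001010011010 ^ 0b10011000000111011011000110011101 = 0b1000001000000011100001100000111 = 1090634503

1090634503


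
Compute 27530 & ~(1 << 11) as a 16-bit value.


27530 & ~(1 << 11) = 25482

25482


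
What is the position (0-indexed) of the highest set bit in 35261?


0b1000100110111101. Highest set bit at position 15

15


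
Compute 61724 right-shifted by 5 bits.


0b1111000100011100 >> 5 = 0b11110001000 = 1928

1928


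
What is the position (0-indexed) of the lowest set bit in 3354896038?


0b11000111111101111010011010100110. Lowest set bit at position 1

1


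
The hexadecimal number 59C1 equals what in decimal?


59C1 hex = 22977 decimal

22977


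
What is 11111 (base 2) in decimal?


11111 in decimal = 31

31


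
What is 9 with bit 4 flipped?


9 ^ (1 << 4) = 9 ^ 16 = 25

25


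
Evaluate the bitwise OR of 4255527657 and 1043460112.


0b11111101101001100011001011101001 | 0b111110001100011111000000010000 = 0b11111111101101111111001011111001 = 4290245369

4290245369


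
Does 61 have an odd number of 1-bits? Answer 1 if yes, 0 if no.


0b111101 has 5 ones => parity 1

1


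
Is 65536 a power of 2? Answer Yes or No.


0b10000000000000000. Only one bit set => Yes

Yes


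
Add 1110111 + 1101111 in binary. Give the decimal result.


1110111 + 1101111 = 11100110 = 230

230


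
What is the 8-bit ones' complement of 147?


147 ^ 255 = 108

108


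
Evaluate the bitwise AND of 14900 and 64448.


0b11101000110100 & 0b1111101111000000 = 0b11101000000000 = 14848

14848


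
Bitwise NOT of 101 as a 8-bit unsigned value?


~0b1100101 = 0b10011010 = 154 (8-bit unsigned)

154


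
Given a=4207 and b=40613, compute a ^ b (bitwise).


4207 ^ 40613 = 36554

36554


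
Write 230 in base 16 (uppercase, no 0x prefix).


230 = E6 hex

E6


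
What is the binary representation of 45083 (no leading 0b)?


45083 = 1011000000011011 in binary

1011000000011011


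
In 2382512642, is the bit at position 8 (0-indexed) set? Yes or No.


0b10001110000000100100001000000010, bit 8 = 0. No

No


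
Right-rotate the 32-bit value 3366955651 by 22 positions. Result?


Rotate 0b11001000101011111010101010000011 right by 22 (32-bit) = 0b10111110101010100000111100100010 = 3198816034

3198816034


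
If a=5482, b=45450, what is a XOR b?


5482 ^ 45450 = 42208

42208


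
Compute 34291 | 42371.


0b1000010111110011 | 0b1010010110000011 = 0b1010010111110011 = 42483

42483


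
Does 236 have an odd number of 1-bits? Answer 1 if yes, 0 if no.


0b11101100 has 5 ones => parity 1

1


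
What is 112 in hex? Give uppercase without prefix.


112 = 70 hex

70


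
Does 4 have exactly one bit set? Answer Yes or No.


0b100. Only one bit set => Yes

Yes


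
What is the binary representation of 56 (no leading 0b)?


56 = 111000 in binary

111000


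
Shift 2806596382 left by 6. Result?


0b10100111010010010100001100011110 << 6 = 0b10100111010010010100001100011110000000 = 179622168448

179622168448


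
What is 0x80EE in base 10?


80EE hex = 33006 decimal

33006


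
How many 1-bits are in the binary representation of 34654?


0b1000011101011110 has 9 set bits

9


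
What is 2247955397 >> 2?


0b10000101111111010001001111000101 >> 2 = 0b100001011111110100010011110001 = 561988849

561988849


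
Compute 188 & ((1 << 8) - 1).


188 & 255 = 188

188


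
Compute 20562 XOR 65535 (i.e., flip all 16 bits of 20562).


20562 ^ 65535 = 44973

44973


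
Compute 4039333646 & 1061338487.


0b11110000110000110101011100001110 & 0b111111010000101011110101110111 = 0b110000010000100001010100000110 = 809637126

809637126


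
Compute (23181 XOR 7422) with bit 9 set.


Step 1: 23181 ^ 7422 = 18035
Step 2: 18035 | (1 << 9) = 18035 | 512 = 18035

18035


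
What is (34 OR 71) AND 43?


Step 1: 34 | 71 = 103
Step 2: 103 & 43 = 35

35


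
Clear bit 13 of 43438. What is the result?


43438 & ~(1 << 13) = 35246

35246


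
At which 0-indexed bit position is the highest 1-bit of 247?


0b11110111. Highest set bit at position 7

7


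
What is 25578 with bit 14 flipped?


25578 ^ (1 << 14) = 25578 ^ 16384 = 9194

9194


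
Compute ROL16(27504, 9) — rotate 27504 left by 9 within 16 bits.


Rotate 0b110101101110000 left by 9 (16-bit) = 0b1110000011010110 = 57558

57558


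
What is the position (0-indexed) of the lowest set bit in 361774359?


0b10101100100000011110100010111. Lowest set bit at position 0

0


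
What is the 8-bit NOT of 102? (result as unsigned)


~0b1100110 = 0b10011001 = 153 (8-bit unsigned)

153


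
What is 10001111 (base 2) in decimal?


10001111 in decimal = 143

143


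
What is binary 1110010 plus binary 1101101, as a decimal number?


1110010 + 1101101 = 11011111 = 223

223


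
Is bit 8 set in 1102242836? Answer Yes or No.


0b1000001101100101110010000010100, bit 8 = 0. No

No


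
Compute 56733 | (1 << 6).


56733 | (1 << 6) = 56733 | 64 = 56797

56797


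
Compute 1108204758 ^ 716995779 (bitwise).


0b1000010000011011101110011010110 ^ 0b101010101111000111110011000011 = 0b1101000101100011010000000010101 = 1756471317

1756471317


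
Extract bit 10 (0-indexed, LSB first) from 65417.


0b1111111110001001, position 10 = 1

1


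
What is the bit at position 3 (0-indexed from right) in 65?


0b1000001, position 3 = 0

0


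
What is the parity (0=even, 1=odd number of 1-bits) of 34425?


0b1000011001111001 has 8 ones => parity 0

0


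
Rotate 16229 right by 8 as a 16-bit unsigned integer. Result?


Rotate 0b11111101100101 right by 8 (16-bit) = 0b110010100111111 = 25919

25919


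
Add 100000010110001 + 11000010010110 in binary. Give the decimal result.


100000010110001 + 11000010010110 = 111000101000111 = 28999

28999


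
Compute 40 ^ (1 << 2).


40 ^ (1 << 2) = 40 ^ 4 = 44

44


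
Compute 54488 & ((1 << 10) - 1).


54488 & 1023 = 216

216


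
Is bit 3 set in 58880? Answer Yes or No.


0b1110011000000000, bit 3 = 0. No

No


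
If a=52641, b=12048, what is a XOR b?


52641 ^ 12048 = 58033

58033


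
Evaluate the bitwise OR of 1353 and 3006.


0b10101001001 | 0b101110111110 = 0b111111111111 = 4095

4095


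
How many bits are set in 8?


0b1000 has 1 set bits

1


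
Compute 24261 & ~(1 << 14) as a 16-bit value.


24261 & ~(1 << 14) = 7877

7877


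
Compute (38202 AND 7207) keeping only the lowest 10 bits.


Step 1: 38202 & 7207 = 5154
Step 2: 5154 & 1023 = 34

34


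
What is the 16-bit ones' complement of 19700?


19700 ^ 65535 = 45835

45835


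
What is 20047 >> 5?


0b100111001001111 >> 5 = 0b1001110010 = 626

626


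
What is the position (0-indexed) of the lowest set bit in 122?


0b1111010. Lowest set bit at position 1

1


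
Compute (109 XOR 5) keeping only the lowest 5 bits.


Step 1: 109 ^ 5 = 104
Step 2: 104 & 31 = 8

8


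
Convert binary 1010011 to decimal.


1010011 in decimal = 83

83


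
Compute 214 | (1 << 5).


214 | (1 << 5) = 214 | 32 = 246

246


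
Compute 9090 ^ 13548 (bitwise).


0b10001110000010 ^ 0b11010011101100 = 0b1011101101110 = 5998

5998


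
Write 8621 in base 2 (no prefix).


8621 = 10000110101101 in binary

10000110101101


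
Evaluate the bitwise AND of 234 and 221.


0b11101010 & 0b11011101 = 0b11001000 = 200

200


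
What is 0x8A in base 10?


8A hex = 138 decimal

138


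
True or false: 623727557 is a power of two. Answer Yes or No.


0b100101001011010101001111000101. Multiple bits set => No

No


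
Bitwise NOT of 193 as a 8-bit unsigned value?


~0b11000001 = 0b111110 = 62 (8-bit unsigned)

62


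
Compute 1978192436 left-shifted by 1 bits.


0b1110101111010001101001000110100 << 1 = 0b11101011110100011010010001101000 = 3956384872

3956384872


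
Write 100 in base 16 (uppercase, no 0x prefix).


100 = 64 hex

64


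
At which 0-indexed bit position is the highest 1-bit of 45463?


0b1011000110010111. Highest set bit at position 15

15


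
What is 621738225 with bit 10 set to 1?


621738225 | (1 << 10) = 621738225 | 1024 = 621739249

621739249


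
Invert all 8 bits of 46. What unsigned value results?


46 ^ 255 = 209

209


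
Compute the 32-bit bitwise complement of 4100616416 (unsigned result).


~0b11110100011010100111000011100000 = 0b1011100101011000111100011111 = 194350879 (32-bit unsigned)

194350879


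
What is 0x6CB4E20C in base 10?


6CB4E20C hex = 1823793676 decimal

1823793676


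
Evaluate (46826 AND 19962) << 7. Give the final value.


Step 1: 46826 & 19962 = 1258
Step 2: 1258 << 7 = 161024

161024


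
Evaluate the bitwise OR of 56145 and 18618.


0b1101101101010001 | 0b100100010111010 = 0b1101101111111011 = 56315

56315


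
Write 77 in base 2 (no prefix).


77 = 1001101 in binary

1001101


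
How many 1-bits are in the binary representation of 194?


0b11000010 has 3 set bits

3


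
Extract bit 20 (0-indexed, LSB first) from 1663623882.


0b1100011001010001110001011001010, position 20 = 0

0


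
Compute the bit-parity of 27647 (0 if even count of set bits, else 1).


0b110101111111111 has 13 ones => parity 1

1


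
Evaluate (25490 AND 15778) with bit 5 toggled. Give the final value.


Step 1: 25490 & 15778 = 8578
Step 2: 8578 ^ (1 << 5) = 8578 ^ 32 = 8610

8610


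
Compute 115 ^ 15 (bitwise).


0b1110011 ^ 0b1111 = 0b1111100 = 124

124


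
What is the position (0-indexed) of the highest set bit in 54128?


0b1101001101110000. Highest set bit at position 15

15


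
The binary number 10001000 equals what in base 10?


10001000 in decimal = 136

136


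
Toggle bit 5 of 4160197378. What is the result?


4160197378 ^ (1 << 5) = 4160197378 ^ 32 = 4160197410

4160197410


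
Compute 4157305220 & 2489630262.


0b11110111110010110111000110000100 & 0b10010100011001001011111000110110 = 0b10010100010000000011000000000100 = 2487234564

2487234564


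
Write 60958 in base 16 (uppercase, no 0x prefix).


60958 = EE1E hex

EE1E


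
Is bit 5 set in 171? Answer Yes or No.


0b10101011, bit 5 = 1. Yes

Yes


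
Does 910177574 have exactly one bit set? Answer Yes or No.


0b110110010000000011010100100110. Multiple bits set => No

No


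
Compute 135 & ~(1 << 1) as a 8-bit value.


135 & ~(1 << 1) = 133

133


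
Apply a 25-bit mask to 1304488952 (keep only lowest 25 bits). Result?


1304488952 & 33554431 = 29420536

29420536


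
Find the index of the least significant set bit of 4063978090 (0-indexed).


0b11110010001110110110001001101010. Lowest set bit at position 1

1


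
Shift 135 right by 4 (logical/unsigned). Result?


0b10000111 >> 4 = 0b1000 = 8

8


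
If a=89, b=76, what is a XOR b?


89 ^ 76 = 21

21


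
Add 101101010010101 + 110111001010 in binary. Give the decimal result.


101101010010101 + 110111001010 = 110100001011111 = 26719

26719


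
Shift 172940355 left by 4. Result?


0b1010010011101101110001000011 << 4 = 0b10100100111011011100010000110000 = 2767045680

2767045680


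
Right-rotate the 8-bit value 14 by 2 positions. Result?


Rotate 0b1110 right by 2 (8-bit) = 0b10000011 = 131

131


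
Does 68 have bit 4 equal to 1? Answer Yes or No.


0b1000100, bit 4 = 0. No

No


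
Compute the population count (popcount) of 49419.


0b1100000100001011 has 6 set bits

6


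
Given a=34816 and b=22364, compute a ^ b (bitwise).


34816 ^ 22364 = 57180

57180


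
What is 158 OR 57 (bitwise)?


0b10011110 | 0b111001 = 0b10111111 = 191

191


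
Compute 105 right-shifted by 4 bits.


0b1101001 >> 4 = 0b110 = 6

6


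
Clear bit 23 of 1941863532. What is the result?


1941863532 & ~(1 << 23) = 1933474924

1933474924


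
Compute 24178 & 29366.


0b101111001110010 & 0b111001010110110 = 0b101001000110010 = 21042

21042


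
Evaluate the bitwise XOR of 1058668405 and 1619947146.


0b111111000110011111111101110101 ^ 0b1100000100011100110111010001010 = 0b1011111100101111001000111111111 = 1603768831

1603768831


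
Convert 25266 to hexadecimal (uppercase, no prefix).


25266 = 62B2 hex

62B2


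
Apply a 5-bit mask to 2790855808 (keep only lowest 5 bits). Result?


2790855808 & 31 = 0

0


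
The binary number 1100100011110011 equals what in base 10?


1100100011110011 in decimal = 51443

51443


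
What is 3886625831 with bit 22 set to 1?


3886625831 | (1 << 22) = 3886625831 | 4194304 = 3890820135

3890820135


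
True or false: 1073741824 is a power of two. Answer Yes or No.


0b1000000000000000000000000000000. Only one bit set => Yes

Yes


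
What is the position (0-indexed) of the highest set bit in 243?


0b11110011. Highest set bit at position 7

7


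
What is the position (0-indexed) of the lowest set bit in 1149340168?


0b1000100100000011000101000001000. Lowest set bit at position 3

3


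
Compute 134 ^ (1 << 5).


134 ^ (1 << 5) = 134 ^ 32 = 166

166


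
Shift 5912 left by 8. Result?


0b1011100011000 << 8 = 0b101110001100000000000 = 1513472

1513472


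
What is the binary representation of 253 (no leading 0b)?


253 = 11111101 in binary

11111101


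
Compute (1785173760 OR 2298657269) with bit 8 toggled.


Step 1: 1785173760 | 2298657269 = 3949445109
Step 2: 3949445109 ^ (1 << 8) = 3949445109 ^ 256 = 3949444853

3949444853


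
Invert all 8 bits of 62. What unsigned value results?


62 ^ 255 = 193

193


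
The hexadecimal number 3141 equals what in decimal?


3141 hex = 12609 decimal

12609


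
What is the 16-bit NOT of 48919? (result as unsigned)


~0b1011111100010111 = 0b100000011101000 = 16616 (16-bit unsigned)

16616


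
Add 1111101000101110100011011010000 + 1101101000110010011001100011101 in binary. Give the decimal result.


1111101000101110100011011010000 + 1101101000110010011001100011101 = 11101010001100000111100111101101 = 3929045485

3929045485


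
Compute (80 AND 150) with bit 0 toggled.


Step 1: 80 & 150 = 16
Step 2: 16 ^ (1 << 0) = 16 ^ 1 = 17

17


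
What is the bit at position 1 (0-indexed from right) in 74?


0b1001010, position 1 = 1

1


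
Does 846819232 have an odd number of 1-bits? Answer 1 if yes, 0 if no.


0b110010011110010110111110100000 has 16 ones => parity 0

0


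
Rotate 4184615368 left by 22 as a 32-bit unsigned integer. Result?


Rotate 0b11111001011011000010100111001000 left by 22 (32-bit) = 0b1110010001111100101101100001010 = 1916689162

1916689162


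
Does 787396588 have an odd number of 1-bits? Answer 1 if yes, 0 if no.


0b101110111011101011011111101100 has 21 ones => parity 1

1


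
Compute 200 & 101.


0b11001000 & 0b1100101 = 0b1000000 = 64

64


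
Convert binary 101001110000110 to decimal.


101001110000110 in decimal = 21382

21382


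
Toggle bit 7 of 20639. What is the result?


20639 ^ (1 << 7) = 20639 ^ 128 = 20511

20511


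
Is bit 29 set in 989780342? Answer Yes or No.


0b111010111111101101100101110110, bit 29 = 1. Yes

Yes


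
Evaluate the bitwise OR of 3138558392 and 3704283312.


0b10111011000100101001100110111000 | 0b11011100110010101110000010110000 = 0b11111111110110101111100110111000 = 4292540856

4292540856


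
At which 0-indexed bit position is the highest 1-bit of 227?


0b11100011. Highest set bit at position 7

7


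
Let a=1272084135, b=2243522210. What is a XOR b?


1272084135 ^ 2243522210 = 3463124997

3463124997


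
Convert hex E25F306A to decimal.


E25F306A hex = 3797889130 decimal

3797889130


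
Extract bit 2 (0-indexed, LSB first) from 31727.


0b111101111101111, position 2 = 1

1


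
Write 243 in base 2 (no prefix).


243 = 11110011 in binary

11110011


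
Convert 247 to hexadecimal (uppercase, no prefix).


247 = F7 hex

F7


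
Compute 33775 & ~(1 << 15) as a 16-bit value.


33775 & ~(1 << 15) = 1007

1007


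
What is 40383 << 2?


0b1001110110111111 << 2 = 0b100111011011111100 = 161532

161532


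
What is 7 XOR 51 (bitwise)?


0b111 ^ 0b110011 = 0b110100 = 52

52


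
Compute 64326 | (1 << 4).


64326 | (1 << 4) = 64326 | 16 = 64342

64342


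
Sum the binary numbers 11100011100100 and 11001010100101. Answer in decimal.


11100011100100 + 11001010100101 = 110101110001001 = 27529

27529


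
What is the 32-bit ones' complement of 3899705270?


3899705270 ^ 4294967295 = 395262025

395262025


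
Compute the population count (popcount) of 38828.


0b1001011110101100 has 9 set bits

9


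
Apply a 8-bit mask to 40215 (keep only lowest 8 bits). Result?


40215 & 255 = 23

23


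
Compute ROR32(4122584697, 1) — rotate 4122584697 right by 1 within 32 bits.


Rotate 0b11110101101110011010011001111001 right by 1 (32-bit) = 0b11111010110111001101001100111100 = 4208775996

4208775996


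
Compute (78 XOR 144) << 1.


Step 1: 78 ^ 144 = 222
Step 2: 222 << 1 = 444

444


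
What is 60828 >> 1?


0b1110110110011100 >> 1 = 0b111011011001110 = 30414

30414


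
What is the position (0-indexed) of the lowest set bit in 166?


0b10100110. Lowest set bit at position 1

1


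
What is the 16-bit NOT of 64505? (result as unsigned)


~0b1111101111111001 = 0b10000000110 = 1030 (16-bit unsigned)

1030


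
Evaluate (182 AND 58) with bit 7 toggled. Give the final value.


Step 1: 182 & 58 = 50
Step 2: 50 ^ (1 << 7) = 50 ^ 128 = 178

178


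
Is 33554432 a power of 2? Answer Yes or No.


0b10000000000000000000000000. Only one bit set => Yes

Yes


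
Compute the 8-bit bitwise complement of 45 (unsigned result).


~0b101101 = 0b11010010 = 210 (8-bit unsigned)

210


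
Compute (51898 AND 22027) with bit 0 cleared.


Step 1: 51898 & 22027 = 16906
Step 2: 16906 & ~(1 << 0) = 16906

16906


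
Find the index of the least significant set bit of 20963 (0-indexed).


0b101000111100011. Lowest set bit at position 0

0


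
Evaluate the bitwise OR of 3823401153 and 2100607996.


0b11100011111001000111100011000001 | 0b1111101001101001011101111111100 = 0b11111111111101001111101111111101 = 4294245373

4294245373


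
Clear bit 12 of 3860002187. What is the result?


3860002187 & ~(1 << 12) = 3859998091

3859998091


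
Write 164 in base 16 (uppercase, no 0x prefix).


164 = A4 hex

A4


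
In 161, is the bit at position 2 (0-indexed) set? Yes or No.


0b10100001, bit 2 = 0. No

No


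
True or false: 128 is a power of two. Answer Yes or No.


0b10000000. Only one bit set => Yes

Yes


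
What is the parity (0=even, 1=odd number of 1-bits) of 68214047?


0b100000100001101110100011111 has 13 ones => parity 1

1


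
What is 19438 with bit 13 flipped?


19438 ^ (1 << 13) = 19438 ^ 8192 = 27630

27630


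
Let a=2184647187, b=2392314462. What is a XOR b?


2184647187 ^ 2392314462 = 211861581

211861581


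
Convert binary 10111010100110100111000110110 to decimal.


10111010100110100111000110110 in decimal = 391335478

391335478


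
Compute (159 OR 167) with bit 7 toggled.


Step 1: 159 | 167 = 191
Step 2: 191 ^ (1 << 7) = 191 ^ 128 = 63

63


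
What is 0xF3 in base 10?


F3 hex = 243 decimal

243


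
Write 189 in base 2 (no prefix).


189 = 10111101 in binary

10111101


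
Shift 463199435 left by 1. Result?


0b11011100110111101110011001011 << 1 = 0b110111001101111011100110010110 = 926398870

926398870


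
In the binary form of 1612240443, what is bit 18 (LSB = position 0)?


0b1100000000110001101011000111011, position 18 = 0

0


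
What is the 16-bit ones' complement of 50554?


50554 ^ 65535 = 14981

14981


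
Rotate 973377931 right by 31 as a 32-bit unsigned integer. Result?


Rotate 0b111010000001001001000110001011 right by 31 (32-bit) = 0b1110100000010010010001100010110 = 1946755862

1946755862


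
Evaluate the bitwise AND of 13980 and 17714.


0b11011010011100 & 0b100010100110010 = 0b10000010000 = 1040

1040


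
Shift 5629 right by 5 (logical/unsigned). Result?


0b1010111111101 >> 5 = 0b10101111 = 175

175


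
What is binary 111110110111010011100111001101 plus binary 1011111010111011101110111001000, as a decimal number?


111110110111010011100111001101 + 1011111010111011101110111001000 = 10011110001110110001011110010101 = 2654672789

2654672789


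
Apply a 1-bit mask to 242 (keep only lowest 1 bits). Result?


242 & 1 = 0

0


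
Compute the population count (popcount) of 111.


0b1101111 has 6 set bits

6


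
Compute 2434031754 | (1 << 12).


2434031754 | (1 << 12) = 2434031754 | 4096 = 2434035850

2434035850


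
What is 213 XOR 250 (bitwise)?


0b11010101 ^ 0b11111010 = 0b101111 = 47

47


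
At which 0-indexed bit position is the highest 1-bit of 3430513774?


0b11001100011110010111110001101110. Highest set bit at position 31

31


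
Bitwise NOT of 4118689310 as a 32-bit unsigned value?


~0b11110101011111100011011000011110 = 0b1010100000011100100111100001 = 176277985 (32-bit unsigned)

176277985


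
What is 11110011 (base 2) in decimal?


11110011 in decimal = 243

243


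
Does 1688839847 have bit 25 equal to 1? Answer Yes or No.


0b1100100101010011010011010100111, bit 25 = 0. No

No


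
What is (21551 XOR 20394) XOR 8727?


Step 1: 21551 ^ 20394 = 7045
Step 2: 7045 ^ 8727 = 14738

14738
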